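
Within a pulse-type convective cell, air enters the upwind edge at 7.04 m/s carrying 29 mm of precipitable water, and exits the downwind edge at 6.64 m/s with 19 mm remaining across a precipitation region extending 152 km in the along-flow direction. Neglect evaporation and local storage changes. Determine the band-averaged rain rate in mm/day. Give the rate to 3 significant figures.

Column moisture flux per unit crosswind length is F = V × PW.
Inflow: F_in = 7.04 × 29 = 204.16 mm·m/s
Outflow: F_out = 6.64 × 19 = 126.16 mm·m/s
Steady-state rate R = (F_in − F_out)/L = (204.16 − 126.16) / 152000 m = 5.132e-04 mm/s.
R = 5.132e-04 × 3600 × 24 = 44.3 mm/day.

R ≈ 44.3 mm/day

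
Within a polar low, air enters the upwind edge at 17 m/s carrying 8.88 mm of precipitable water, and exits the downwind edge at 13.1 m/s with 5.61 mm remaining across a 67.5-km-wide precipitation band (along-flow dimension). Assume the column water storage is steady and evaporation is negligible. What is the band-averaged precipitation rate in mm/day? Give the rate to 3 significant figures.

R ≈ 99.2 mm/day

Column moisture flux per unit crosswind length is F = V × PW.
Inflow: F_in = 17 × 8.88 = 150.96 mm·m/s
Outflow: F_out = 13.1 × 5.61 = 73.491 mm·m/s
Steady-state rate R = (F_in − F_out)/L = (150.96 − 73.491) / 67500 m = 1.148e-03 mm/s.
R = 1.148e-03 × 3600 × 24 = 99.2 mm/day.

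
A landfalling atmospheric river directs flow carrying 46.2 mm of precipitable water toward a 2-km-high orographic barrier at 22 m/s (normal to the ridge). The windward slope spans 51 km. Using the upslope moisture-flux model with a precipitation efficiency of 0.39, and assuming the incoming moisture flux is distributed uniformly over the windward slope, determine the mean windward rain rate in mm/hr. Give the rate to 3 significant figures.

R ≈ 28.0 mm/hr

Incoming column moisture flux per unit ridge length: F = V × PW = 22 × 46.2 = 1016.4 mm·m/s.
Spread over the 51 km slope with efficiency ε = 0.39: R = ε·F/W = 0.39 × 1016.4 / 51000 m = 7.772e-03 mm/s.
R = 7.772e-03 × 3600 = 28.0 mm/hr.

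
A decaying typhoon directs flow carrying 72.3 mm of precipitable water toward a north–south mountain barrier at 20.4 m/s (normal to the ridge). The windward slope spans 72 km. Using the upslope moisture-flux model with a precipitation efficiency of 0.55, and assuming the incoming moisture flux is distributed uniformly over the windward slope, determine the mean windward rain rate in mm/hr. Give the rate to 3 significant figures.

R ≈ 40.6 mm/hr

Incoming column moisture flux per unit ridge length: F = V × PW = 20.4 × 72.3 = 1474.92 mm·m/s.
Spread over the 72 km slope with efficiency ε = 0.55: R = ε·F/W = 0.55 × 1474.92 / 72000 m = 1.127e-02 mm/s.
R = 1.127e-02 × 3600 = 40.6 mm/hr.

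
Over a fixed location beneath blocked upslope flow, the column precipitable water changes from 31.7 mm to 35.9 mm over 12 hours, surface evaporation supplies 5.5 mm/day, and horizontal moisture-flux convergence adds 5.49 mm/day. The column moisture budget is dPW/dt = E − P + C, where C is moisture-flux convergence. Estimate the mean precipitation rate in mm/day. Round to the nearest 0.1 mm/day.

dPW/dt = (35.9 − 31.7) mm / (12/24 day) = +8.400 mm/day.
P = E + C − dPW/dt = 5.5 + (5.49) − (+8.400) = 2.6 mm/day.

P ≈ 2.6 mm/day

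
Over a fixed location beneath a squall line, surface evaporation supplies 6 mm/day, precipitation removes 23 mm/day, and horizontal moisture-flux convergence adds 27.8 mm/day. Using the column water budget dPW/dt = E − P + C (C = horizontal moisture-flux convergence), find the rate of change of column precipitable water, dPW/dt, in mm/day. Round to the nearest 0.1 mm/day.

dPW/dt = E − P + C = 6 − 23 + (27.8) = 10.8 mm/day.

dPW/dt ≈ 10.8 mm/day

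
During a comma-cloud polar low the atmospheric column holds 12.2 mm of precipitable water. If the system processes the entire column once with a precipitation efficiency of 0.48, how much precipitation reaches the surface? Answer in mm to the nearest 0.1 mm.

precipitation ≈ 5.9 mm

Precipitation = ε × PW = 0.48 × 12.2 = 5.9 mm.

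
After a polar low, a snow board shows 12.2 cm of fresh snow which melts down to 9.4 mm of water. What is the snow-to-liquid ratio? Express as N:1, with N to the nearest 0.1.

ratio ≈ 13.0

Ratio = snow depth / SWE = 122 mm / 9.4 mm = 13.0, i.e. 13.0:1.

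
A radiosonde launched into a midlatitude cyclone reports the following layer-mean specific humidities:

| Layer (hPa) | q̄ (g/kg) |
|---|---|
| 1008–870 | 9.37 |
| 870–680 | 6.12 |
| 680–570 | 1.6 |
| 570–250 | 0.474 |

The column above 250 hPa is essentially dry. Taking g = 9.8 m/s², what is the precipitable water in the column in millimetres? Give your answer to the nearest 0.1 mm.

PW ≈ 28.4 mm

Precipitable water is the column-integrated vapour mass per unit area: PW = (1/g) Σ q̄ Δp, with q in kg/kg and Δp in Pa (1 kg/m² of water = 1 mm).
Layer 1008–870 hPa: Δp = 138 hPa = 13800 Pa, q̄ = 0.00937 kg/kg → 0.00937 × 13800 / 9.8 = 13.19 mm
Layer 870–680 hPa: Δp = 190 hPa = 19000 Pa, q̄ = 0.00612 kg/kg → 0.00612 × 19000 / 9.8 = 11.87 mm
Layer 680–570 hPa: Δp = 110 hPa = 11000 Pa, q̄ = 0.0016 kg/kg → 0.0016 × 11000 / 9.8 = 1.80 mm
Layer 570–250 hPa: Δp = 320 hPa = 32000 Pa, q̄ = 0.000474 kg/kg → 0.000474 × 32000 / 9.8 = 1.55 mm
PW = 13.19 + 11.87 + 1.80 + 1.55 = 28.41 ≈ 28.4 mm.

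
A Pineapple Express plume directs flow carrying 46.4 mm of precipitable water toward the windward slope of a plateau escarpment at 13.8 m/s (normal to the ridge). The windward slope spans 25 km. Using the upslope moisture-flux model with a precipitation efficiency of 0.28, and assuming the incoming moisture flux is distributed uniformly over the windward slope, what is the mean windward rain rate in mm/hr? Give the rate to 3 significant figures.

R ≈ 25.8 mm/hr

Incoming column moisture flux per unit ridge length: F = V × PW = 13.8 × 46.4 = 640.32 mm·m/s.
Spread over the 25 km slope with efficiency ε = 0.28: R = ε·F/W = 0.28 × 640.32 / 25000 m = 7.172e-03 mm/s.
R = 7.172e-03 × 3600 = 25.8 mm/hr.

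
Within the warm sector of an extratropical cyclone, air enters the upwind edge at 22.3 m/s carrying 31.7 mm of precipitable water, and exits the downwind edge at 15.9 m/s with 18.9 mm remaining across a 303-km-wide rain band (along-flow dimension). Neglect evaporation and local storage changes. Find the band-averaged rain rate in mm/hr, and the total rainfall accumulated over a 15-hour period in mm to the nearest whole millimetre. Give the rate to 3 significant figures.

Column moisture flux per unit crosswind length is F = V × PW.
Inflow: F_in = 22.3 × 31.7 = 706.91 mm·m/s
Outflow: F_out = 15.9 × 18.9 = 300.51 mm·m/s
Steady-state rate R = (F_in − F_out)/L = (706.91 − 300.51) / 303000 m = 1.341e-03 mm/s.
R = 1.341e-03 × 3600 = 4.83 mm/hr.
Over 15 h: total = 4.83 × 15 = 72.45 ≈ 72 mm.

R ≈ 4.83 mm/hr; total ≈ 72 mm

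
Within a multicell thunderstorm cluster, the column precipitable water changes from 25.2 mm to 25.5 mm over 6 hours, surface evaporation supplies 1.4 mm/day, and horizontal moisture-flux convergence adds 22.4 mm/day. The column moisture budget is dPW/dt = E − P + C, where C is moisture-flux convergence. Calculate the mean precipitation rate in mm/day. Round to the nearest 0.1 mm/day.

P ≈ 22.6 mm/day

dPW/dt = (25.5 − 25.2) mm / (6/24 day) = +1.200 mm/day.
P = E + C − dPW/dt = 1.4 + (22.4) − (+1.200) = 22.6 mm/day.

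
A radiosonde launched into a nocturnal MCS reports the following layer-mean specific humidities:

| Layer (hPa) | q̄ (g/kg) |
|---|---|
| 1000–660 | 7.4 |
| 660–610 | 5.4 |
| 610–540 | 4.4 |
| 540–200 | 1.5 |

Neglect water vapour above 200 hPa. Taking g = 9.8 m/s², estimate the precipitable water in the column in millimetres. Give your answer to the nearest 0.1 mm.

PW ≈ 36.8 mm

Precipitable water is the column-integrated vapour mass per unit area: PW = (1/g) Σ q̄ Δp, with q in kg/kg and Δp in Pa (1 kg/m² of water = 1 mm).
Layer 1000–660 hPa: Δp = 340 hPa = 34000 Pa, q̄ = 0.0074 kg/kg → 0.0074 × 34000 / 9.8 = 25.67 mm
Layer 660–610 hPa: Δp = 50 hPa = 5000 Pa, q̄ = 0.0054 kg/kg → 0.0054 × 5000 / 9.8 = 2.76 mm
Layer 610–540 hPa: Δp = 70 hPa = 7000 Pa, q̄ = 0.0044 kg/kg → 0.0044 × 7000 / 9.8 = 3.14 mm
Layer 540–200 hPa: Δp = 340 hPa = 34000 Pa, q̄ = 0.0015 kg/kg → 0.0015 × 34000 / 9.8 = 5.20 mm
PW = 25.67 + 2.76 + 3.14 + 5.20 = 36.77 ≈ 36.8 mm.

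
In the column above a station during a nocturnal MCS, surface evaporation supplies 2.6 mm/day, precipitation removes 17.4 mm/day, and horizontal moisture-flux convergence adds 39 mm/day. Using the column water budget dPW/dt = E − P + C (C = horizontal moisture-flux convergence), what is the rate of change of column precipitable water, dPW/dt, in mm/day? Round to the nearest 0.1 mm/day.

dPW/dt = E − P + C = 2.6 − 17.4 + (39) = 24.2 mm/day.

dPW/dt ≈ 24.2 mm/day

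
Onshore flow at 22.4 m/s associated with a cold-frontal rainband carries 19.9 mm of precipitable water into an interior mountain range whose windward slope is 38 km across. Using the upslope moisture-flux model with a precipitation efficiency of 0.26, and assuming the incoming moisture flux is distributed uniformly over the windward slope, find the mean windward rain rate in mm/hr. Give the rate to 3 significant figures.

R ≈ 11.0 mm/hr

Incoming column moisture flux per unit ridge length: F = V × PW = 22.4 × 19.9 = 445.76 mm·m/s.
Spread over the 38 km slope with efficiency ε = 0.26: R = ε·F/W = 0.26 × 445.76 / 38000 m = 3.050e-03 mm/s.
R = 3.050e-03 × 3600 = 11.0 mm/hr.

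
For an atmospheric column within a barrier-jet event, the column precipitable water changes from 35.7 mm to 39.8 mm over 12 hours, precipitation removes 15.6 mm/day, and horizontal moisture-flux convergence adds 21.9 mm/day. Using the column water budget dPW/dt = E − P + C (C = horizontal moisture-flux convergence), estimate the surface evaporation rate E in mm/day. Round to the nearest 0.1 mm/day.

dPW/dt = (39.8 − 35.7) mm / (12/24 day) = +8.200 mm/day.
E = dPW/dt + P − C = (+8.200) + 15.6 − (21.9) = 1.9 mm/day.

E ≈ 1.9 mm/day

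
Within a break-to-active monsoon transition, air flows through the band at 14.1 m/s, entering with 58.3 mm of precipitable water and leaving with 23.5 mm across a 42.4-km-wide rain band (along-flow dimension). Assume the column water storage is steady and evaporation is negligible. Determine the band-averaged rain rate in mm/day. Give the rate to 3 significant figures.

R ≈ 1000 mm/day

Column moisture flux per unit crosswind length is F = V × PW.
Inflow: F_in = 14.1 × 58.3 = 822.03 mm·m/s
Outflow: F_out = 14.1 × 23.5 = 331.35 mm·m/s
Steady-state rate R = (F_in − F_out)/L = (822.03 − 331.35) / 42400 m = 1.157e-02 mm/s.
R = 1.157e-02 × 3600 × 24 = 1000 mm/day.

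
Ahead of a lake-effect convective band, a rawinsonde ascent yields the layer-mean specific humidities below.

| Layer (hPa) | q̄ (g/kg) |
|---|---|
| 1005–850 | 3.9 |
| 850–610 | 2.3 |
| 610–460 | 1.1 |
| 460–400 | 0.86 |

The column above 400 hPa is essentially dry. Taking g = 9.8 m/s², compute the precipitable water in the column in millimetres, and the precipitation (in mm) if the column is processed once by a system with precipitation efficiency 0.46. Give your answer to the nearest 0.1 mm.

PW ≈ 14.0 mm; precipitation ≈ 6.4 mm

Precipitable water is the column-integrated vapour mass per unit area: PW = (1/g) Σ q̄ Δp, with q in kg/kg and Δp in Pa (1 kg/m² of water = 1 mm).
Layer 1005–850 hPa: Δp = 155 hPa = 15500 Pa, q̄ = 0.0039 kg/kg → 0.0039 × 15500 / 9.8 = 6.17 mm
Layer 850–610 hPa: Δp = 240 hPa = 24000 Pa, q̄ = 0.0023 kg/kg → 0.0023 × 24000 / 9.8 = 5.63 mm
Layer 610–460 hPa: Δp = 150 hPa = 15000 Pa, q̄ = 0.0011 kg/kg → 0.0011 × 15000 / 9.8 = 1.68 mm
Layer 460–400 hPa: Δp = 60 hPa = 6000 Pa, q̄ = 0.00086 kg/kg → 0.00086 × 6000 / 9.8 = 0.53 mm
PW = 6.17 + 5.63 + 1.68 + 0.53 = 14.01 ≈ 14.0 mm.
Precipitation = ε × PW = 0.46 × 14.0 = 6.4 mm.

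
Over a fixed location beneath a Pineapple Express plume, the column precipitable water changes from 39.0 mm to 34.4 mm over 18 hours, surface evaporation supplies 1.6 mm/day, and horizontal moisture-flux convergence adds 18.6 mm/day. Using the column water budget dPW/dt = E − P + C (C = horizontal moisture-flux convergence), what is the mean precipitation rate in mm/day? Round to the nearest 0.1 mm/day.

dPW/dt = (34.4 − 39.0) mm / (18/24 day) = -6.133 mm/day.
P = E + C − dPW/dt = 1.6 + (18.6) − (-6.133) = 26.3 mm/day.

P ≈ 26.3 mm/day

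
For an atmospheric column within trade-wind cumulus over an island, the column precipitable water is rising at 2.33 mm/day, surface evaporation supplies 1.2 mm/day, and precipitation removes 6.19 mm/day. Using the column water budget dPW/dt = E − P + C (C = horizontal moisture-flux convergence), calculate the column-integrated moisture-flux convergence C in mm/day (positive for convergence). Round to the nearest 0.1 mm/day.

C ≈ 7.3 mm/day

dPW/dt = +2.33 mm/day.
C = dPW/dt − E + P = (+2.33) − 1.2 + 6.19 = 7.3 mm/day.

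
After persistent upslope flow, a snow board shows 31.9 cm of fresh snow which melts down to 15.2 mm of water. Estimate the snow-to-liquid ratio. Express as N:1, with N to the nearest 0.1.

ratio ≈ 21.0

Ratio = snow depth / SWE = 319 mm / 15.2 mm = 21.0, i.e. 21.0:1.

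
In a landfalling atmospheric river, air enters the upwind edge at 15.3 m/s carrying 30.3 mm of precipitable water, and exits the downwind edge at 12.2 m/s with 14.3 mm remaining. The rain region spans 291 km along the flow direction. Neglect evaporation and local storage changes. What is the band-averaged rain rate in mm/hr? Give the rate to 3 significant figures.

Column moisture flux per unit crosswind length is F = V × PW.
Inflow: F_in = 15.3 × 30.3 = 463.59 mm·m/s
Outflow: F_out = 12.2 × 14.3 = 174.46 mm·m/s
Steady-state rate R = (F_in − F_out)/L = (463.59 − 174.46) / 291000 m = 9.936e-04 mm/s.
R = 9.936e-04 × 3600 = 3.58 mm/hr.

R ≈ 3.58 mm/hr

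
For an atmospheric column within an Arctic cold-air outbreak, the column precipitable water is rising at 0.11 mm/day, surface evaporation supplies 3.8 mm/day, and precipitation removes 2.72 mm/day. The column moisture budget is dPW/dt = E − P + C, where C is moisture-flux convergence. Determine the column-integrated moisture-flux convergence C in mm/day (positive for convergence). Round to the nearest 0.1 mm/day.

dPW/dt = +0.11 mm/day.
C = dPW/dt − E + P = (+0.11) − 3.8 + 2.72 = -1.0 mm/day.

C ≈ -1.0 mm/day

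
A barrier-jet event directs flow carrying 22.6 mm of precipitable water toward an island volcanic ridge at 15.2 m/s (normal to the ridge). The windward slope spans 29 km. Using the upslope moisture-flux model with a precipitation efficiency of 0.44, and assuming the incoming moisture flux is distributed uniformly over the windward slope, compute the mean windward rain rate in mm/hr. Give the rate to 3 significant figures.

Incoming column moisture flux per unit ridge length: F = V × PW = 15.2 × 22.6 = 343.52 mm·m/s.
Spread over the 29 km slope with efficiency ε = 0.44: R = ε·F/W = 0.44 × 343.52 / 29000 m = 5.212e-03 mm/s.
R = 5.212e-03 × 3600 = 18.8 mm/hr.

R ≈ 18.8 mm/hr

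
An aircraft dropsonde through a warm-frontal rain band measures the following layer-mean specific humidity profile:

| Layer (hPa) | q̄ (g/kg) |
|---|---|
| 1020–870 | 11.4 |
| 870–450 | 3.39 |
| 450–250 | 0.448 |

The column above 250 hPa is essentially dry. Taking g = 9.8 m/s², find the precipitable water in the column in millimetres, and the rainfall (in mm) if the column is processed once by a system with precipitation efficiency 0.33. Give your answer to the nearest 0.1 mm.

PW ≈ 32.9 mm; rainfall ≈ 10.9 mm

Precipitable water is the column-integrated vapour mass per unit area: PW = (1/g) Σ q̄ Δp, with q in kg/kg and Δp in Pa (1 kg/m² of water = 1 mm).
Layer 1020–870 hPa: Δp = 150 hPa = 15000 Pa, q̄ = 0.0114 kg/kg → 0.0114 × 15000 / 9.8 = 17.45 mm
Layer 870–450 hPa: Δp = 420 hPa = 42000 Pa, q̄ = 0.00339 kg/kg → 0.00339 × 42000 / 9.8 = 14.53 mm
Layer 450–250 hPa: Δp = 200 hPa = 20000 Pa, q̄ = 0.000448 kg/kg → 0.000448 × 20000 / 9.8 = 0.91 mm
PW = 17.45 + 14.53 + 0.91 = 32.89 ≈ 32.9 mm.
Rainfall = ε × PW = 0.33 × 32.9 = 10.9 mm.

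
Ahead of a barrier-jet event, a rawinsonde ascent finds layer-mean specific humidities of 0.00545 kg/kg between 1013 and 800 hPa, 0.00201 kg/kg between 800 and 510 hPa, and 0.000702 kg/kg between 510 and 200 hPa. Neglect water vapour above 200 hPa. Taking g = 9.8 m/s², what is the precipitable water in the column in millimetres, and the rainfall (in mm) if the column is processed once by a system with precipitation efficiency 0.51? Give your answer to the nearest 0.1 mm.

PW ≈ 20.0 mm; rainfall ≈ 10.2 mm

Precipitable water is the column-integrated vapour mass per unit area: PW = (1/g) Σ q̄ Δp, with q in kg/kg and Δp in Pa (1 kg/m² of water = 1 mm).
Layer 1013–800 hPa: Δp = 213 hPa = 21300 Pa, q̄ = 0.00545 kg/kg → 0.00545 × 21300 / 9.8 = 11.85 mm
Layer 800–510 hPa: Δp = 290 hPa = 29000 Pa, q̄ = 0.00201 kg/kg → 0.00201 × 29000 / 9.8 = 5.95 mm
Layer 510–200 hPa: Δp = 310 hPa = 31000 Pa, q̄ = 0.000702 kg/kg → 0.000702 × 31000 / 9.8 = 2.22 mm
PW = 11.85 + 5.95 + 2.22 = 20.02 ≈ 20.0 mm.
Rainfall = ε × PW = 0.51 × 20.0 = 10.2 mm.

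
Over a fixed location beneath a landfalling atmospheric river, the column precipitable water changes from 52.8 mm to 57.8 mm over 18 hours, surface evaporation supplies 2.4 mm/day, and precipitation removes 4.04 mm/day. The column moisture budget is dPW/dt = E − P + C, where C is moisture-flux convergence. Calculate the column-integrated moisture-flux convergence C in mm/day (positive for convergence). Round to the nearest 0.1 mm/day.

C ≈ 8.3 mm/day

dPW/dt = (57.8 − 52.8) mm / (18/24 day) = +6.667 mm/day.
C = dPW/dt − E + P = (+6.667) − 2.4 + 4.04 = 8.3 mm/day.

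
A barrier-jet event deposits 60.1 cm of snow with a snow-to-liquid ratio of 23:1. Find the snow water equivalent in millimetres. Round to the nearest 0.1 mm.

SWE ≈ 26.1 mm

SWE = snow depth / ratio = 60.1 cm / 23 = 2.613 cm = 26.1 mm.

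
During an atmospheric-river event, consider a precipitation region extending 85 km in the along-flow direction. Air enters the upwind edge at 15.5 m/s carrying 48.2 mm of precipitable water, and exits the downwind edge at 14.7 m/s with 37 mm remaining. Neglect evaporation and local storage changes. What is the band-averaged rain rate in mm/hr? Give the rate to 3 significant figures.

Column moisture flux per unit crosswind length is F = V × PW.
Inflow: F_in = 15.5 × 48.2 = 747.1 mm·m/s
Outflow: F_out = 14.7 × 37 = 543.9 mm·m/s
Steady-state rate R = (F_in − F_out)/L = (747.1 − 543.9) / 85000 m = 2.391e-03 mm/s.
R = 2.391e-03 × 3600 = 8.61 mm/hr.

R ≈ 8.61 mm/hr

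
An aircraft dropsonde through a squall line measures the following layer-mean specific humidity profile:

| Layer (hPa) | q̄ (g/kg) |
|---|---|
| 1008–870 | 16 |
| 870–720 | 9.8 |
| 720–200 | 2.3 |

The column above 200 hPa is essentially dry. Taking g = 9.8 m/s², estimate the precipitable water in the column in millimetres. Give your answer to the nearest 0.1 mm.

Precipitable water is the column-integrated vapour mass per unit area: PW = (1/g) Σ q̄ Δp, with q in kg/kg and Δp in Pa (1 kg/m² of water = 1 mm).
Layer 1008–870 hPa: Δp = 138 hPa = 13800 Pa, q̄ = 0.016 kg/kg → 0.016 × 13800 / 9.8 = 22.53 mm
Layer 870–720 hPa: Δp = 150 hPa = 15000 Pa, q̄ = 0.0098 kg/kg → 0.0098 × 15000 / 9.8 = 15.00 mm
Layer 720–200 hPa: Δp = 520 hPa = 52000 Pa, q̄ = 0.0023 kg/kg → 0.0023 × 52000 / 9.8 = 12.20 mm
PW = 22.53 + 15.00 + 12.20 = 49.73 ≈ 49.7 mm.

PW ≈ 49.7 mm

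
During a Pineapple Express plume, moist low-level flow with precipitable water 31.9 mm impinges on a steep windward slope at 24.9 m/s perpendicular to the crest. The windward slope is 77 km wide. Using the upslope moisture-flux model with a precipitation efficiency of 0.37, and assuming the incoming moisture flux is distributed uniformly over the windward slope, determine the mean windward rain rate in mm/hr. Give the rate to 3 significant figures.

R ≈ 13.7 mm/hr

Incoming column moisture flux per unit ridge length: F = V × PW = 24.9 × 31.9 = 794.31 mm·m/s.
Spread over the 77 km slope with efficiency ε = 0.37: R = ε·F/W = 0.37 × 794.31 / 77000 m = 3.817e-03 mm/s.
R = 3.817e-03 × 3600 = 13.7 mm/hr.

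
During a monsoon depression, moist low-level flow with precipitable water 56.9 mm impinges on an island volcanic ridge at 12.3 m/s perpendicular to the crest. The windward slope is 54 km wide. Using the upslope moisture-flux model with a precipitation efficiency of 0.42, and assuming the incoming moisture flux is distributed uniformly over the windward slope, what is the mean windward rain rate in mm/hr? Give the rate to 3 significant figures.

R ≈ 19.6 mm/hr

Incoming column moisture flux per unit ridge length: F = V × PW = 12.3 × 56.9 = 699.87 mm·m/s.
Spread over the 54 km slope with efficiency ε = 0.42: R = ε·F/W = 0.42 × 699.87 / 54000 m = 5.443e-03 mm/s.
R = 5.443e-03 × 3600 = 19.6 mm/hr.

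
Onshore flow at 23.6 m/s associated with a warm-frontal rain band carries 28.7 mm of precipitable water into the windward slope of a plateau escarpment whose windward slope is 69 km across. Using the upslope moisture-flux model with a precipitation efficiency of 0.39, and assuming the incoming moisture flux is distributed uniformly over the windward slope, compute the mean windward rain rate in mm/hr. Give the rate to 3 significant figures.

Incoming column moisture flux per unit ridge length: F = V × PW = 23.6 × 28.7 = 677.32 mm·m/s.
Spread over the 69 km slope with efficiency ε = 0.39: R = ε·F/W = 0.39 × 677.32 / 69000 m = 3.828e-03 mm/s.
R = 3.828e-03 × 3600 = 13.8 mm/hr.

R ≈ 13.8 mm/hr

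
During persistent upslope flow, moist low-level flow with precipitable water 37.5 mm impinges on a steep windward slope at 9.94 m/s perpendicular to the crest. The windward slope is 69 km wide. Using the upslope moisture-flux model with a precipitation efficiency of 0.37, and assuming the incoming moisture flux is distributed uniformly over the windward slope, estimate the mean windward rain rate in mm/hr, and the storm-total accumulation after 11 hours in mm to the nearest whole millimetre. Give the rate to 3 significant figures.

Incoming column moisture flux per unit ridge length: F = V × PW = 9.94 × 37.5 = 372.75 mm·m/s.
Spread over the 69 km slope with efficiency ε = 0.37: R = ε·F/W = 0.37 × 372.75 / 69000 m = 1.999e-03 mm/s.
R = 1.999e-03 × 3600 = 7.20 mm/hr.
Over 11 h: total = 7.20 × 11 = 79.2 ≈ 79 mm.

R ≈ 7.20 mm/hr; total ≈ 79 mm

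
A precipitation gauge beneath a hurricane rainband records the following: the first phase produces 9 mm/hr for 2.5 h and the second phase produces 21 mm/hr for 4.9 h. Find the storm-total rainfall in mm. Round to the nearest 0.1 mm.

Total = Σ Rᵢ Δtᵢ = 9 × 2.5 + 21 × 4.9
      = 22.5 + 102.9 = 125.4 mm.

total ≈ 125.4 mm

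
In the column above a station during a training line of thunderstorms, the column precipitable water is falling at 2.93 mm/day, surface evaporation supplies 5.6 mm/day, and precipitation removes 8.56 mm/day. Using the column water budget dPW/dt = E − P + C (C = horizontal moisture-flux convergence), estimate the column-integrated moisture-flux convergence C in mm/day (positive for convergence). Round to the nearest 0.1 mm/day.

C ≈ 0.0 mm/day

dPW/dt = -2.93 mm/day.
C = dPW/dt − E + P = (-2.93) − 5.6 + 8.56 = 0.0 mm/day.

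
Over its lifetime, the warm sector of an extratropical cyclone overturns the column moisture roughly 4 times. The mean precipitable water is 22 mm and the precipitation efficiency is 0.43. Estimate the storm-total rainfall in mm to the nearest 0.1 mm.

Each cycle deposits ε × PW = 0.43 × 22 = 9.46 mm.
Over 4 cycles: 4 × 9.46 = 37.8 mm.

rainfall ≈ 37.8 mm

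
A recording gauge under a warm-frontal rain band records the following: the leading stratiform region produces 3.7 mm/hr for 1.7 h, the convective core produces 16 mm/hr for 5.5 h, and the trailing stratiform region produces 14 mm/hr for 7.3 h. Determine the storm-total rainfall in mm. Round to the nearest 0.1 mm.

Total = Σ Rᵢ Δtᵢ = 3.7 × 1.7 + 16 × 5.5 + 14 × 7.3
      = 6.29 + 88 + 102.2 = 196.5 mm.

total ≈ 196.5 mm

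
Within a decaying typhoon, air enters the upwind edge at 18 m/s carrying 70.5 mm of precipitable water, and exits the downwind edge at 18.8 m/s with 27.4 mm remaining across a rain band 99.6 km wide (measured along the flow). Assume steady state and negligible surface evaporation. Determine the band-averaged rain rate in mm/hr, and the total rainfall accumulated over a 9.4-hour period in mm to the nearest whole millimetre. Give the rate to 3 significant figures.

R ≈ 27.2 mm/hr; total ≈ 256 mm

Column moisture flux per unit crosswind length is F = V × PW.
Inflow: F_in = 18 × 70.5 = 1269 mm·m/s
Outflow: F_out = 18.8 × 27.4 = 515.12 mm·m/s
Steady-state rate R = (F_in − F_out)/L = (1269 − 515.12) / 99600 m = 7.569e-03 mm/s.
R = 7.569e-03 × 3600 = 27.2 mm/hr.
Over 9.4 h: total = 27.2 × 9.4 = 255.68 ≈ 256 mm.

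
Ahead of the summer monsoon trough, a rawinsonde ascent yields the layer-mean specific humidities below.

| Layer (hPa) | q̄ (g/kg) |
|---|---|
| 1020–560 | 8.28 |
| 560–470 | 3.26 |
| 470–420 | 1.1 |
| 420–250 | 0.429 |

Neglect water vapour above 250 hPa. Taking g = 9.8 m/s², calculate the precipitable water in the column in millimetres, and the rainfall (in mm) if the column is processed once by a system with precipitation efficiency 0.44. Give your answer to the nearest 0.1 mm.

Precipitable water is the column-integrated vapour mass per unit area: PW = (1/g) Σ q̄ Δp, with q in kg/kg and Δp in Pa (1 kg/m² of water = 1 mm).
Layer 1020–560 hPa: Δp = 460 hPa = 46000 Pa, q̄ = 0.00828 kg/kg → 0.00828 × 46000 / 9.8 = 38.87 mm
Layer 560–470 hPa: Δp = 90 hPa = 9000 Pa, q̄ = 0.00326 kg/kg → 0.00326 × 9000 / 9.8 = 2.99 mm
Layer 470–420 hPa: Δp = 50 hPa = 5000 Pa, q̄ = 0.0011 kg/kg → 0.0011 × 5000 / 9.8 = 0.56 mm
Layer 420–250 hPa: Δp = 170 hPa = 17000 Pa, q̄ = 0.000429 kg/kg → 0.000429 × 17000 / 9.8 = 0.74 mm
PW = 38.87 + 2.99 + 0.56 + 0.74 = 43.16 ≈ 43.2 mm.
Rainfall = ε × PW = 0.44 × 43.2 = 19.0 mm.

PW ≈ 43.2 mm; rainfall ≈ 19.0 mm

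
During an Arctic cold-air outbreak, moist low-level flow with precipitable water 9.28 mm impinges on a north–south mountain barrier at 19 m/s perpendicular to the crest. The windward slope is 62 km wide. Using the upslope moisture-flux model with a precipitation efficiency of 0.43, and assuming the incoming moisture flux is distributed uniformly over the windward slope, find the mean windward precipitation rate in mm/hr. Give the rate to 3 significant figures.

Incoming column moisture flux per unit ridge length: F = V × PW = 19 × 9.28 = 176.32 mm·m/s.
Spread over the 62 km slope with efficiency ε = 0.43: R = ε·F/W = 0.43 × 176.32 / 62000 m = 1.223e-03 mm/s.
R = 1.223e-03 × 3600 = 4.40 mm/hr.

R ≈ 4.40 mm/hr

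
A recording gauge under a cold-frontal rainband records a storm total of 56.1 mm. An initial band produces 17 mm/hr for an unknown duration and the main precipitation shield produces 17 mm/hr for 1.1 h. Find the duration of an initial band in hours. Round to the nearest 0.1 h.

Known phases: 17 × 1.1 = 18.7 mm.
Remaining depth = 56.1 − 18.7 = 37.4 mm.
Duration = 37.4 / 17 = 2.2 h.

duration ≈ 2.2 h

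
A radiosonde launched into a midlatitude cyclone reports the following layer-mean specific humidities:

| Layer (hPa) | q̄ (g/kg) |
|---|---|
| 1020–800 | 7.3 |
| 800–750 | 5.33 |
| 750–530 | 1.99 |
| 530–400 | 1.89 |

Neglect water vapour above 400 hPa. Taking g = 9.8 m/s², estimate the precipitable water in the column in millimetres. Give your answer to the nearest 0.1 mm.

Precipitable water is the column-integrated vapour mass per unit area: PW = (1/g) Σ q̄ Δp, with q in kg/kg and Δp in Pa (1 kg/m² of water = 1 mm).
Layer 1020–800 hPa: Δp = 220 hPa = 22000 Pa, q̄ = 0.0073 kg/kg → 0.0073 × 22000 / 9.8 = 16.39 mm
Layer 800–750 hPa: Δp = 50 hPa = 5000 Pa, q̄ = 0.00533 kg/kg → 0.00533 × 5000 / 9.8 = 2.72 mm
Layer 750–530 hPa: Δp = 220 hPa = 22000 Pa, q̄ = 0.00199 kg/kg → 0.00199 × 22000 / 9.8 = 4.47 mm
Layer 530–400 hPa: Δp = 130 hPa = 13000 Pa, q̄ = 0.00189 kg/kg → 0.00189 × 13000 / 9.8 = 2.51 mm
PW = 16.39 + 2.72 + 4.47 + 2.51 = 26.09 ≈ 26.1 mm.

PW ≈ 26.1 mm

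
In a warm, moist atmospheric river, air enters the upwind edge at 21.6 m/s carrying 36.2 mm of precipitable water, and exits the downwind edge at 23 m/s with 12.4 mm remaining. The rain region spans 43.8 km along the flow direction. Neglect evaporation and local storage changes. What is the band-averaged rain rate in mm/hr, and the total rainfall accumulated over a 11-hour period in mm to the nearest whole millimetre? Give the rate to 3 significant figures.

R ≈ 40.8 mm/hr; total ≈ 449 mm

Column moisture flux per unit crosswind length is F = V × PW.
Inflow: F_in = 21.6 × 36.2 = 781.92 mm·m/s
Outflow: F_out = 23 × 12.4 = 285.2 mm·m/s
Steady-state rate R = (F_in − F_out)/L = (781.92 − 285.2) / 43800 m = 1.134e-02 mm/s.
R = 1.134e-02 × 3600 = 40.8 mm/hr.
Over 11 h: total = 40.8 × 11 = 448.8 ≈ 449 mm.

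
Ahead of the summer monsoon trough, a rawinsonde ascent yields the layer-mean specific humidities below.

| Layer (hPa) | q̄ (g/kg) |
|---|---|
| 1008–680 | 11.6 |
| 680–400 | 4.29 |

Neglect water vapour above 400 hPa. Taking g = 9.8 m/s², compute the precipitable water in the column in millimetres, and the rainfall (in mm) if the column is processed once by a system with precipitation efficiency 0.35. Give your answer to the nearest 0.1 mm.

Precipitable water is the column-integrated vapour mass per unit area: PW = (1/g) Σ q̄ Δp, with q in kg/kg and Δp in Pa (1 kg/m² of water = 1 mm).
Layer 1008–680 hPa: Δp = 328 hPa = 32800 Pa, q̄ = 0.0116 kg/kg → 0.0116 × 32800 / 9.8 = 38.82 mm
Layer 680–400 hPa: Δp = 280 hPa = 28000 Pa, q̄ = 0.00429 kg/kg → 0.00429 × 28000 / 9.8 = 12.26 mm
PW = 38.82 + 12.26 = 51.08 ≈ 51.1 mm.
Rainfall = ε × PW = 0.35 × 51.1 = 17.9 mm.

PW ≈ 51.1 mm; rainfall ≈ 17.9 mm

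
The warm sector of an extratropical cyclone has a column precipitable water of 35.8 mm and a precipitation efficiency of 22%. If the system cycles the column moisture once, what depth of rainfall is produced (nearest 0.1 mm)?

Rainfall = ε × PW = 0.22 × 35.8 = 7.9 mm.

rainfall ≈ 7.9 mm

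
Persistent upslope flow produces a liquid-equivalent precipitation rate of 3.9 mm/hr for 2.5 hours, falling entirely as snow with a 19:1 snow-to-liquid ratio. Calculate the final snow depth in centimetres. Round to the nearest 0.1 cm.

Liquid-equivalent depth = 3.9 × 2.5 = 9.75 mm.
Snow depth = 9.75 mm × 19 = 185.25 mm = 18.5 cm.

snow depth ≈ 18.5 cm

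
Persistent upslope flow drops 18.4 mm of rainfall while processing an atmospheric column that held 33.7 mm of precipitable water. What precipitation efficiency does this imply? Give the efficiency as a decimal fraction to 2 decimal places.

ε = rainfall / PW = 18.4 / 33.7 = 0.55.

ε ≈ 0.55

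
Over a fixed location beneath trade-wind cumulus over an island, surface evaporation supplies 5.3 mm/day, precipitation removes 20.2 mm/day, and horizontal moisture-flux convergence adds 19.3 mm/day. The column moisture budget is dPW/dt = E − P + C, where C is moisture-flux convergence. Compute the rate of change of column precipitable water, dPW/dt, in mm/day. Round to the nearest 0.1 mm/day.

dPW/dt ≈ 4.4 mm/day

dPW/dt = E − P + C = 5.3 − 20.2 + (19.3) = 4.4 mm/day.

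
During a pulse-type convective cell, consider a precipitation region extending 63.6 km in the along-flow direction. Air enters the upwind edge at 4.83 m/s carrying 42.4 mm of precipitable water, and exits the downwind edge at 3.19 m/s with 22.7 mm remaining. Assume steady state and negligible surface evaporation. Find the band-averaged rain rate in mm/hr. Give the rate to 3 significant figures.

Column moisture flux per unit crosswind length is F = V × PW.
Inflow: F_in = 4.83 × 42.4 = 204.792 mm·m/s
Outflow: F_out = 3.19 × 22.7 = 72.413 mm·m/s
Steady-state rate R = (F_in − F_out)/L = (204.792 − 72.413) / 63600 m = 2.081e-03 mm/s.
R = 2.081e-03 × 3600 = 7.49 mm/hr.

R ≈ 7.49 mm/hr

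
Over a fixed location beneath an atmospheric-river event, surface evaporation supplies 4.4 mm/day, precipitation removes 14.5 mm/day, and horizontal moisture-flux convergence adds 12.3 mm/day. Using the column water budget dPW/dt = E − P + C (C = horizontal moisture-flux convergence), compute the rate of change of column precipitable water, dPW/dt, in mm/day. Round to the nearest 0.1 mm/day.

dPW/dt ≈ 2.2 mm/day

dPW/dt = E − P + C = 4.4 − 14.5 + (12.3) = 2.2 mm/day.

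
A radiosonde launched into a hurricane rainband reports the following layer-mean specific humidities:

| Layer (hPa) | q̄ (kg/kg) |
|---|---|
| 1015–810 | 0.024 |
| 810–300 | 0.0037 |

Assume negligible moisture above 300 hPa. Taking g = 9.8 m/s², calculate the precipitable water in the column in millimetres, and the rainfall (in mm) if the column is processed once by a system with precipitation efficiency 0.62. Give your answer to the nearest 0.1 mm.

Precipitable water is the column-integrated vapour mass per unit area: PW = (1/g) Σ q̄ Δp, with q in kg/kg and Δp in Pa (1 kg/m² of water = 1 mm).
Layer 1015–810 hPa: Δp = 205 hPa = 20500 Pa, q̄ = 0.024 kg/kg → 0.024 × 20500 / 9.8 = 50.20 mm
Layer 810–300 hPa: Δp = 510 hPa = 51000 Pa, q̄ = 0.0037 kg/kg → 0.0037 × 51000 / 9.8 = 19.26 mm
PW = 50.20 + 19.26 = 69.46 ≈ 69.5 mm.
Rainfall = ε × PW = 0.62 × 69.5 = 43.1 mm.

PW ≈ 69.5 mm; rainfall ≈ 43.1 mm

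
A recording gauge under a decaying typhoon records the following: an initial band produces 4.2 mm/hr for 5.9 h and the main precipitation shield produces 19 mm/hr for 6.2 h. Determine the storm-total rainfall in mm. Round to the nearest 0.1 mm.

total ≈ 142.6 mm

Total = Σ Rᵢ Δtᵢ = 4.2 × 5.9 + 19 × 6.2
      = 24.78 + 117.8 = 142.6 mm.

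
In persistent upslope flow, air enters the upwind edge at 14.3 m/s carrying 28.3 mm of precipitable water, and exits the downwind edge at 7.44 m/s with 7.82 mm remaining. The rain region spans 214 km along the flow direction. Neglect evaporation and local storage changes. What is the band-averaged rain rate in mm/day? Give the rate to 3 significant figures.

R ≈ 140 mm/day

Column moisture flux per unit crosswind length is F = V × PW.
Inflow: F_in = 14.3 × 28.3 = 404.69 mm·m/s
Outflow: F_out = 7.44 × 7.82 = 58.1808 mm·m/s
Steady-state rate R = (F_in − F_out)/L = (404.69 − 58.1808) / 214000 m = 1.619e-03 mm/s.
R = 1.619e-03 × 3600 × 24 = 140 mm/day.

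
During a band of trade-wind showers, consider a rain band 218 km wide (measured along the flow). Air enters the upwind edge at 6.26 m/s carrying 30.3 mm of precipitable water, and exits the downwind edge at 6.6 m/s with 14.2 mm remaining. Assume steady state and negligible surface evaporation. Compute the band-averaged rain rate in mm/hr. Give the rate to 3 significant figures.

Column moisture flux per unit crosswind length is F = V × PW.
Inflow: F_in = 6.26 × 30.3 = 189.678 mm·m/s
Outflow: F_out = 6.6 × 14.2 = 93.72 mm·m/s
Steady-state rate R = (F_in − F_out)/L = (189.678 − 93.72) / 218000 m = 4.402e-04 mm/s.
R = 4.402e-04 × 3600 = 1.58 mm/hr.

R ≈ 1.58 mm/hr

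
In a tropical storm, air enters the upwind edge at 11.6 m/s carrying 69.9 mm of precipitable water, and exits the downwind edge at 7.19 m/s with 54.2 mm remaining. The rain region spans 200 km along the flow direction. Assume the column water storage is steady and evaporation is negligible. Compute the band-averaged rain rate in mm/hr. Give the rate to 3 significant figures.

R ≈ 7.58 mm/hr

Column moisture flux per unit crosswind length is F = V × PW.
Inflow: F_in = 11.6 × 69.9 = 810.84 mm·m/s
Outflow: F_out = 7.19 × 54.2 = 389.698 mm·m/s
Steady-state rate R = (F_in − F_out)/L = (810.84 − 389.698) / 200000 m = 2.106e-03 mm/s.
R = 2.106e-03 × 3600 = 7.58 mm/hr.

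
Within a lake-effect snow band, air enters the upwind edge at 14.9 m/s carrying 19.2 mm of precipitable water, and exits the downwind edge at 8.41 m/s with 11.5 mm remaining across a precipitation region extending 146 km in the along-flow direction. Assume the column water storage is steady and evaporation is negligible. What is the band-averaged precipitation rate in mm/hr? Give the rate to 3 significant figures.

Column moisture flux per unit crosswind length is F = V × PW.
Inflow: F_in = 14.9 × 19.2 = 286.08 mm·m/s
Outflow: F_out = 8.41 × 11.5 = 96.715 mm·m/s
Steady-state rate R = (F_in − F_out)/L = (286.08 − 96.715) / 146000 m = 1.297e-03 mm/s.
R = 1.297e-03 × 3600 = 4.67 mm/hr.

R ≈ 4.67 mm/hr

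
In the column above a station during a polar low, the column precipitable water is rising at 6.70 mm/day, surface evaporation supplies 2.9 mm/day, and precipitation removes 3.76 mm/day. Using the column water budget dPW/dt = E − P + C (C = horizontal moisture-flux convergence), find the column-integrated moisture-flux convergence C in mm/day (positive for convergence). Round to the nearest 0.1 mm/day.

C ≈ 7.6 mm/day

dPW/dt = +6.70 mm/day.
C = dPW/dt − E + P = (+6.70) − 2.9 + 3.76 = 7.6 mm/day.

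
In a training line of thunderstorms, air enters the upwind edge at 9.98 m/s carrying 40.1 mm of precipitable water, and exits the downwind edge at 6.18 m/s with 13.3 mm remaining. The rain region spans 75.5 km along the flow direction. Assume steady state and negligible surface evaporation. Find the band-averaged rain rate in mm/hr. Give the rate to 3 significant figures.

Column moisture flux per unit crosswind length is F = V × PW.
Inflow: F_in = 9.98 × 40.1 = 400.198 mm·m/s
Outflow: F_out = 6.18 × 13.3 = 82.194 mm·m/s
Steady-state rate R = (F_in − F_out)/L = (400.198 − 82.194) / 75500 m = 4.212e-03 mm/s.
R = 4.212e-03 × 3600 = 15.2 mm/hr.

R ≈ 15.2 mm/hr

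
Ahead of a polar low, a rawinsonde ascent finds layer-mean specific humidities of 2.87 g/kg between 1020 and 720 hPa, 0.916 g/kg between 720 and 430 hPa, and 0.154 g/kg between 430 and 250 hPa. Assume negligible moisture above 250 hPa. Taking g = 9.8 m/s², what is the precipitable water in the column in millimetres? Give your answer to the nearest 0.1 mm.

PW ≈ 11.8 mm

Precipitable water is the column-integrated vapour mass per unit area: PW = (1/g) Σ q̄ Δp, with q in kg/kg and Δp in Pa (1 kg/m² of water = 1 mm).
Layer 1020–720 hPa: Δp = 300 hPa = 30000 Pa, q̄ = 0.00287 kg/kg → 0.00287 × 30000 / 9.8 = 8.79 mm
Layer 720–430 hPa: Δp = 290 hPa = 29000 Pa, q̄ = 0.000916 kg/kg → 0.000916 × 29000 / 9.8 = 2.71 mm
Layer 430–250 hPa: Δp = 180 hPa = 18000 Pa, q̄ = 0.000154 kg/kg → 0.000154 × 18000 / 9.8 = 0.28 mm
PW = 8.79 + 2.71 + 0.28 = 11.78 ≈ 11.8 mm.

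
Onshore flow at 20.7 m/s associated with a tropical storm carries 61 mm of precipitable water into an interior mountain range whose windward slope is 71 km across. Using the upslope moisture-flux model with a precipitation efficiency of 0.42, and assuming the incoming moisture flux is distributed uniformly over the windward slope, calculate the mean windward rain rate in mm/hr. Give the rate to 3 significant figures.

Incoming column moisture flux per unit ridge length: F = V × PW = 20.7 × 61 = 1262.7 mm·m/s.
Spread over the 71 km slope with efficiency ε = 0.42: R = ε·F/W = 0.42 × 1262.7 / 71000 m = 7.469e-03 mm/s.
R = 7.469e-03 × 3600 = 26.9 mm/hr.

R ≈ 26.9 mm/hr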